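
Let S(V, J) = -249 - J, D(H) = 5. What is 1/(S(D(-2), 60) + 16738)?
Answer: 1/16429 ≈ 6.0868e-5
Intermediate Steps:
1/(S(D(-2), 60) + 16738) = 1/((-249 - 1*60) + 16738) = 1/((-249 - 60) + 16738) = 1/(-309 + 16738) = 1/16429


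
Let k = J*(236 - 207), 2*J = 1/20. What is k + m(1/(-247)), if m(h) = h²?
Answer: 1769301/2440360 ≈ 0.72502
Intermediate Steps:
J = 1/40 (J = (½)/20 = (½)*(1/20) = 1/40 ≈ 0.025000)
k = 29/40 (k = (236 - 207)/40 = (1/40)*29 = 29/40 ≈ 0.72500)
k + m(1/(-247)) = 29/40 + (1/(-247))² = 29/40 + (-1/247)² = 29/40 + 1/61009 = 1769301/2440360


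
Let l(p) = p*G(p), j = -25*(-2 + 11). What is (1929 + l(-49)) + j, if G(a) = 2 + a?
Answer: 4007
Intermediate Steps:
j = -225 (j = -25*9 = -225)
l(p) = p*(2 + p)
(1929 + l(-49)) + j = (1929 - 49*(2 - 49)) - 225 = (1929 - 49*(-47)) - 225 = (1929 + 2303) - 225 = 4232 - 225 = 4007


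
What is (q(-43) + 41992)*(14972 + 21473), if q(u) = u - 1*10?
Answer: 1528466855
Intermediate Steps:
q(u) = -10 + u (q(u) = u - 10 = -10 + u)
(q(-43) + 41992)*(14972 + 21473) = ((-10 - 43) + 41992)*(14972 + 21473) = (-53 + 41992)*36445 = 41939*36445 = 1528466855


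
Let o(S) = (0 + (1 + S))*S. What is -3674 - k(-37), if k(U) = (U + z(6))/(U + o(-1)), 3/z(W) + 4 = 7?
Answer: -135974/37 ≈ -3675.0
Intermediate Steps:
z(W) = 1 (z(W) = 3/(-4 + 7) = 3/3 = 3*(1/3) = 1)
o(S) = S*(1 + S) (o(S) = (1 + S)*S = S*(1 + S))
k(U) = (1 + U)/U (k(U) = (U + 1)/(U - (1 - 1)) = (1 + U)/(U - 1*0) = (1 + U)/(U + 0) = (1 + U)/U)
-3674 - k(-37) = -3674 - (1 - 37)/(-37) = -3674 - (-1)*(-36)/37 = -3674 - 1*36/37 = -3674 - 36/37 = -135974/37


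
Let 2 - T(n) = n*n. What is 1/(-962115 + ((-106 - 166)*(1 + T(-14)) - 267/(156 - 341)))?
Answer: -185/168279248 ≈ -1.0994e-6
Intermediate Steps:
T(n) = 2 - n² (T(n) = 2 - n*n = 2 - n²)
1/(-962115 + ((-106 - 166)*(1 + T(-14)) - 267/(156 - 341))) = 1/(-962115 + ((-106 - 166)*(1 + (2 - 1*(-14)²)) - 267/(156 - 341))) = 1/(-962115 + (-272*(1 + (2 - 1*196)) - 267/(-185))) = 1/(-962115 + (-272*(1 + (2 - 196)) - 267*(-1/185))) = 1/(-962115 + (-272*(1 - 194) + 267/185)) = 1/(-962115 + (-272*(-193) + 267/185)) = 1/(-962115 + (52496 + 267/185)) = 1/(-962115 + 9712027/185) = 1/(-168279248/185) = -185/168279248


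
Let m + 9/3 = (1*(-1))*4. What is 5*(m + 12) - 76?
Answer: -51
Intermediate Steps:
m = -7 (m = -3 + (1*(-1))*4 = -3 - 1*4 = -3 - 4 = -7)
5*(m + 12) - 76 = 5*(-7 + 12) - 76 = 5*5 - 76 = 25 - 76 = -51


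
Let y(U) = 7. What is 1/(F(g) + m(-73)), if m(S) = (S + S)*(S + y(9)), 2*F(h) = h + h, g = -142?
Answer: 1/9494 ≈ 0.00010533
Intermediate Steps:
F(h) = h (F(h) = (h + h)/2 = (2*h)/2 = h)
m(S) = 2*S*(7 + S) (m(S) = (S + S)*(S + 7) = (2*S)*(7 + S) = 2*S*(7 + S))
1/(F(g) + m(-73)) = 1/(-142 + 2*(-73)*(7 - 73)) = 1/(-142 + 2*(-73)*(-66)) = 1/(-142 + 9636) = 1/9494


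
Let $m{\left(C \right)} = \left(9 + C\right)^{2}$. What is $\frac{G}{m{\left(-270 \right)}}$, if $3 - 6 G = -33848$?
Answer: $\frac{33851}{408726} \approx 0.082821$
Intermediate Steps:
$G = \frac{33851}{6}$ ($G = \frac{1}{2} - - \frac{16924}{3} = \frac{1}{2} + \frac{16924}{3} = \frac{33851}{6} \approx 5641.8$)
$\frac{G}{m{\left(-270 \right)}} = \frac{33851}{6 \left(9 - 270\right)^{2}} = \frac{33851}{6 \left(-261\right)^{2}} = \frac{33851}{6 \cdot 68121} = \frac{33851}{6} \cdot \frac{1}{68121} = \frac{33851}{408726}$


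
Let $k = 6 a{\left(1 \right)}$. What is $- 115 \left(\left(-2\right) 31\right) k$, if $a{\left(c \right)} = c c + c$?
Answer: $85560$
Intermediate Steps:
$a{\left(c \right)} = c + c^{2}$ ($a{\left(c \right)} = c^{2} + c = c + c^{2}$)
$k = 12$ ($k = 6 \cdot 1 \left(1 + 1\right) = 6 \cdot 1 \cdot 2 = 6 \cdot 2 = 12$)
$- 115 \left(\left(-2\right) 31\right) k = - 115 \left(\left(-2\right) 31\right) 12 = \left(-115\right) \left(-62\right) 12 = 7130 \cdot 12 = 85560$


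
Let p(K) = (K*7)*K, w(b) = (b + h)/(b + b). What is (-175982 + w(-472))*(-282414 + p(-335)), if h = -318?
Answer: -41794116987549/472 ≈ -8.8547e+10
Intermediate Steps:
w(b) = (-318 + b)/(2*b) (w(b) = (b - 318)/(b + b) = (-318 + b)/((2*b)) = (-318 + b)*(1/(2*b)) = (-318 + b)/(2*b))
p(K) = 7*K² (p(K) = (7*K)*K = 7*K²)
(-175982 + w(-472))*(-282414 + p(-335)) = (-175982 + (½)*(-318 - 472)/(-472))*(-282414 + 7*(-335)²) = (-175982 + (½)*(-1/472)*(-790))*(-282414 + 7*112225) = (-175982 + 395/472)*(-282414 + 785575) = -83063109/472*503161 = -41794116987549/472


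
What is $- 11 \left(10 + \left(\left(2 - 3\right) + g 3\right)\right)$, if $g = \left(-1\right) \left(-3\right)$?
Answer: $-198$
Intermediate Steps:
$g = 3$
$- 11 \left(10 + \left(\left(2 - 3\right) + g 3\right)\right) = - 11 \left(10 + \left(\left(2 - 3\right) + 3 \cdot 3\right)\right) = - 11 \left(10 + \left(-1 + 9\right)\right) = - 11 \left(10 + 8\right) = \left(-11\right) 18 = -198$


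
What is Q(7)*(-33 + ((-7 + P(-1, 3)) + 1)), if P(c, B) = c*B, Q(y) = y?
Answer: -294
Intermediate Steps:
P(c, B) = B*c
Q(7)*(-33 + ((-7 + P(-1, 3)) + 1)) = 7*(-33 + ((-7 + 3*(-1)) + 1)) = 7*(-33 + ((-7 - 3) + 1)) = 7*(-33 + (-10 + 1)) = 7*(-33 - 9) = 7*(-42) = -294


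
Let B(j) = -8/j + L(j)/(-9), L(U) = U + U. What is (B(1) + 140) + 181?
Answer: 2815/9 ≈ 312.78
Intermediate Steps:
L(U) = 2*U
B(j) = -8/j - 2*j/9 (B(j) = -8/j + (2*j)/(-9) = -8/j + (2*j)*(-⅑) = -8/j - 2*j/9)
(B(1) + 140) + 181 = ((-8/1 - 2/9*1) + 140) + 181 = ((-8*1 - 2/9) + 140) + 181 = ((-8 - 2/9) + 140) + 181 = (-74/9 + 140) + 181 = 1186/9 + 181 = 2815/9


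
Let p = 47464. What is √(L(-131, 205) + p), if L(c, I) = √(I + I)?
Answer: √(47464 + √410) ≈ 217.91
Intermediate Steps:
L(c, I) = √2*√I (L(c, I) = √(2*I) = √2*√I)
√(L(-131, 205) + p) = √(√2*√205 + 47464) = √(√410 + 47464) = √(47464 + √410)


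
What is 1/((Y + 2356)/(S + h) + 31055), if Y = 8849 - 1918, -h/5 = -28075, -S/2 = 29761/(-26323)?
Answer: 3695150647/114753147804286 ≈ 3.2201e-5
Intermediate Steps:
S = 59522/26323 (S = -59522/(-26323) = -59522*(-1)/26323 = -2*(-29761/26323) = 59522/26323 ≈ 2.2612)
h = 140375 (h = -5*(-28075) = 140375)
Y = 6931
1/((Y + 2356)/(S + h) + 31055) = 1/((6931 + 2356)/(59522/26323 + 140375) + 31055) = 1/(9287/(3695150647/26323) + 31055) = 1/(9287*(26323/3695150647) + 31055) = 1/(244461701/3695150647 + 31055) = 1/(114753147804286/3695150647) = 3695150647/114753147804286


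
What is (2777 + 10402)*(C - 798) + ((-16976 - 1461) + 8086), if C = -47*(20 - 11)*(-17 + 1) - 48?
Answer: 78035687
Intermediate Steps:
C = 6720 (C = -423*(-16) - 48 = -47*(-144) - 48 = 6768 - 48 = 6720)
(2777 + 10402)*(C - 798) + ((-16976 - 1461) + 8086) = (2777 + 10402)*(6720 - 798) + ((-16976 - 1461) + 8086) = 13179*5922 + (-18437 + 8086) = 78046038 - 10351 = 78035687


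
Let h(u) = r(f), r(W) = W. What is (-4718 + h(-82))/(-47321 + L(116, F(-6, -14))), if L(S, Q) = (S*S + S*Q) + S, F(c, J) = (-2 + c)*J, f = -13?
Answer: 1577/6919 ≈ 0.22792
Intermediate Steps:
h(u) = -13
F(c, J) = J*(-2 + c)
L(S, Q) = S + S**2 + Q*S (L(S, Q) = (S**2 + Q*S) + S = S + S**2 + Q*S)
(-4718 + h(-82))/(-47321 + L(116, F(-6, -14))) = (-4718 - 13)/(-47321 + 116*(1 - 14*(-2 - 6) + 116)) = -4731/(-47321 + 116*(1 - 14*(-8) + 116)) = -4731/(-47321 + 116*(1 + 112 + 116)) = -4731/(-47321 + 116*229) = -4731/(-47321 + 26564) = -4731/(-20757) = -4731*(-1/20757) = 1577/6919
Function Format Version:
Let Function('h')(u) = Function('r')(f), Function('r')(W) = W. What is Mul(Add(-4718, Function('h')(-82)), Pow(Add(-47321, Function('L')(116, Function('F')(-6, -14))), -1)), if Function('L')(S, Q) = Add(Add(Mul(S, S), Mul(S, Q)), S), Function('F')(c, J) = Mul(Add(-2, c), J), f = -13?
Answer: Rational(1577, 6919) ≈ 0.22792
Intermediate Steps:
Function('h')(u) = -13
Function('F')(c, J) = Mul(J, Add(-2, c))
Function('L')(S, Q) = Add(S, Pow(S, 2), Mul(Q, S)) (Function('L')(S, Q) = Add(Add(Pow(S, 2), Mul(Q, S)), S) = Add(S, Pow(S, 2), Mul(Q, S)))
Mul(Add(-4718, Function('h')(-82)), Pow(Add(-47321, Function('L')(116, Function('F')(-6, -14))), -1)) = Mul(Add(-4718, -13), Pow(Add(-47321, Mul(116, Add(1, Mul(-14, Add(-2, -6)), 116))), -1)) = Mul(-4731, Pow(Add(-47321, Mul(116, Add(1, Mul(-14, -8), 116))), -1)) = Mul(-4731, Pow(Add(-47321, Mul(116, Add(1, 112, 116))), -1)) = Mul(-4731, Pow(Add(-47321, Mul(116, 229)), -1)) = Mul(-4731, Pow(Add(-47321, 26564), -1)) = Mul(-4731, Pow(-20757, -1)) = Mul(-4731, Rational(-1, 20757)) = Rational(1577, 6919)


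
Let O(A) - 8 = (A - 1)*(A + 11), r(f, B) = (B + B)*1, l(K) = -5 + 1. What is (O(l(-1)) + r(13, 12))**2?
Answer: 9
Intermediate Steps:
l(K) = -4
r(f, B) = 2*B (r(f, B) = (2*B)*1 = 2*B)
O(A) = 8 + (-1 + A)*(11 + A) (O(A) = 8 + (A - 1)*(A + 11) = 8 + (-1 + A)*(11 + A))
(O(l(-1)) + r(13, 12))**2 = ((-3 + (-4)**2 + 10*(-4)) + 2*12)**2 = ((-3 + 16 - 40) + 24)**2 = (-27 + 24)**2 = (-3)**2 = 9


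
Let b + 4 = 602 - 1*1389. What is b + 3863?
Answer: 3072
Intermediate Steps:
b = -791 (b = -4 + (602 - 1*1389) = -4 + (602 - 1389) = -4 - 787 = -791)
b + 3863 = -791 + 3863 = 3072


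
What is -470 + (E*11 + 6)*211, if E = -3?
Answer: -6167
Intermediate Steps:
-470 + (E*11 + 6)*211 = -470 + (-3*11 + 6)*211 = -470 + (-33 + 6)*211 = -470 - 27*211 = -470 - 5697 = -6167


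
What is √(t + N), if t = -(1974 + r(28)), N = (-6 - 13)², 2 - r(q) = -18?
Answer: I*√1633 ≈ 40.41*I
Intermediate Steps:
r(q) = 20 (r(q) = 2 - 1*(-18) = 2 + 18 = 20)
N = 361 (N = (-19)² = 361)
t = -1994 (t = -(1974 + 20) = -1*1994 = -1994)
√(t + N) = √(-1994 + 361) = √(-1633) = I*√1633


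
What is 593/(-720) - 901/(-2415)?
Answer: -10445/23184 ≈ -0.45053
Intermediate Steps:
593/(-720) - 901/(-2415) = 593*(-1/720) - 901*(-1/2415) = -593/720 + 901/2415 = -10445/23184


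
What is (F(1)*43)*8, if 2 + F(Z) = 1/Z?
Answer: -344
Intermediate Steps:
F(Z) = -2 + 1/Z
(F(1)*43)*8 = ((-2 + 1/1)*43)*8 = ((-2 + 1)*43)*8 = -1*43*8 = -43*8 = -344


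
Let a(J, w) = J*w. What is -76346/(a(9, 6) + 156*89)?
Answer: -38173/6969 ≈ -5.4775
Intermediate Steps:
-76346/(a(9, 6) + 156*89) = -76346/(9*6 + 156*89) = -76346/(54 + 13884) = -76346/13938 = -76346*1/13938 = -38173/6969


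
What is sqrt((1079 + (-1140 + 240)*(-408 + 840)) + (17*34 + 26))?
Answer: 3*I*sqrt(43013) ≈ 622.19*I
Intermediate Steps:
sqrt((1079 + (-1140 + 240)*(-408 + 840)) + (17*34 + 26)) = sqrt((1079 - 900*432) + (578 + 26)) = sqrt((1079 - 388800) + 604) = sqrt(-387721 + 604) = sqrt(-387117) = 3*I*sqrt(43013)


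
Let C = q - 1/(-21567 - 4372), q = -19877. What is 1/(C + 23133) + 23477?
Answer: 1982806053584/84457385 ≈ 23477.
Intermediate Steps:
C = -515589502/25939 (C = -19877 - 1/(-21567 - 4372) = -19877 - 1/(-25939) = -19877 - 1*(-1/25939) = -19877 + 1/25939 = -515589502/25939 ≈ -19877.)
1/(C + 23133) + 23477 = 1/(-515589502/25939 + 23133) + 23477 = 1/(84457385/25939) + 23477 = 25939/84457385 + 23477 = 1982806053584/84457385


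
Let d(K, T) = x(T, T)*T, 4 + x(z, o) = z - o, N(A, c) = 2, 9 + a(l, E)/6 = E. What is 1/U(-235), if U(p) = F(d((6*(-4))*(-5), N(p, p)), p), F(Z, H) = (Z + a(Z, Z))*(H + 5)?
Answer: 1/25300 ≈ 3.9526e-5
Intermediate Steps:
a(l, E) = -54 + 6*E
x(z, o) = -4 + z - o (x(z, o) = -4 + (z - o) = -4 + z - o)
d(K, T) = -4*T (d(K, T) = (-4 + T - T)*T = -4*T)
F(Z, H) = (-54 + 7*Z)*(5 + H) (F(Z, H) = (Z + (-54 + 6*Z))*(H + 5) = (-54 + 7*Z)*(5 + H))
U(p) = -550 - 110*p (U(p) = -270 - 54*p + 35*(-4*2) + 7*p*(-4*2) = -270 - 54*p + 35*(-8) + 7*p*(-8) = -270 - 54*p - 280 - 56*p = -550 - 110*p)
1/U(-235) = 1/(-550 - 110*(-235)) = 1/(-550 + 25850) = 1/25300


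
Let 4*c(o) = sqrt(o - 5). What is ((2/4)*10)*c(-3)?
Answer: 5*I*sqrt(2)/2 ≈ 3.5355*I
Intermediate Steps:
c(o) = sqrt(-5 + o)/4 (c(o) = sqrt(o - 5)/4 = sqrt(-5 + o)/4)
((2/4)*10)*c(-3) = ((2/4)*10)*(sqrt(-5 - 3)/4) = ((2*(1/4))*10)*(sqrt(-8)/4) = ((1/2)*10)*((2*I*sqrt(2))/4) = 5*(I*sqrt(2)/2) = 5*I*sqrt(2)/2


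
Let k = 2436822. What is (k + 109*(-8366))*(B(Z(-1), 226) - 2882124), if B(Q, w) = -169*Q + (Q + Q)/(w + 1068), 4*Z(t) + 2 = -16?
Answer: -2842835112787392/647 ≈ -4.3939e+12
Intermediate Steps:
Z(t) = -9/2 (Z(t) = -½ + (¼)*(-16) = -½ - 4 = -9/2)
B(Q, w) = -169*Q + 2*Q/(1068 + w) (B(Q, w) = -169*Q + (2*Q)/(1068 + w) = -169*Q + 2*Q/(1068 + w))
(k + 109*(-8366))*(B(Z(-1), 226) - 2882124) = (2436822 + 109*(-8366))*(-1*(-9/2)*(180490 + 169*226)/(1068 + 226) - 2882124) = (2436822 - 911894)*(-1*(-9/2)*(180490 + 38194)/1294 - 2882124) = 1524928*(-1*(-9/2)*1/1294*218684 - 2882124) = 1524928*(492039/647 - 2882124) = 1524928*(-1864242189/647) = -2842835112787392/647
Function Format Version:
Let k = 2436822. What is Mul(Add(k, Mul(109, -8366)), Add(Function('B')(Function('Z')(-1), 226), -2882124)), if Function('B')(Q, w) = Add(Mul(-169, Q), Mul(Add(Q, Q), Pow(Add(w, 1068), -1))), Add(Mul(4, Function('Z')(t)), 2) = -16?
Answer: Rational(-2842835112787392, 647) ≈ -4.3939e+12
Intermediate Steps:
Function('Z')(t) = Rational(-9, 2) (Function('Z')(t) = Add(Rational(-1, 2), Mul(Rational(1, 4), -16)) = Add(Rational(-1, 2), -4) = Rational(-9, 2))
Function('B')(Q, w) = Add(Mul(-169, Q), Mul(2, Q, Pow(Add(1068, w), -1))) (Function('B')(Q, w) = Add(Mul(-169, Q), Mul(Mul(2, Q), Pow(Add(1068, w), -1))) = Add(Mul(-169, Q), Mul(2, Q, Pow(Add(1068, w), -1))))
Mul(Add(k, Mul(109, -8366)), Add(Function('B')(Function('Z')(-1), 226), -2882124)) = Mul(Add(2436822, Mul(109, -8366)), Add(Mul(-1, Rational(-9, 2), Pow(Add(1068, 226), -1), Add(180490, Mul(169, 226))), -2882124)) = Mul(Add(2436822, -911894), Add(Mul(-1, Rational(-9, 2), Pow(1294, -1), Add(180490, 38194)), -2882124)) = Mul(1524928, Add(Mul(-1, Rational(-9, 2), Rational(1, 1294), 218684), -2882124)) = Mul(1524928, Add(Rational(492039, 647), -2882124)) = Mul(1524928, Rational(-1864242189, 647)) = Rational(-2842835112787392, 647)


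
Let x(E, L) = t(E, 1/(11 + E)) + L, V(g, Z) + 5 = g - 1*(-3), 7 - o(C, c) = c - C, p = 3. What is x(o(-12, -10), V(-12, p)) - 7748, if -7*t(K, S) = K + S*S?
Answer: -1987255/256 ≈ -7762.7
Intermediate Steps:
t(K, S) = -K/7 - S²/7 (t(K, S) = -(K + S*S)/7 = -(K + S²)/7 = -K/7 - S²/7)
o(C, c) = 7 + C - c (o(C, c) = 7 - (c - C) = 7 + (C - c) = 7 + C - c)
V(g, Z) = -2 + g (V(g, Z) = -5 + (g - 1*(-3)) = -5 + (g + 3) = -5 + (3 + g) = -2 + g)
x(E, L) = L - E/7 - 1/(7*(11 + E)²) (x(E, L) = (-E/7 - 1/(7*(11 + E)²)) + L = L - E/7 - 1/(7*(11 + E)²))
x(o(-12, -10), V(-12, p)) - 7748 = ((-2 - 12) - (7 - 12 - 1*(-10))/7 - 1/(7*(11 + (7 - 12 - 1*(-10)))²)) - 7748 = (-14 - (7 - 12 + 10)/7 - 1/(7*(11 + (7 - 12 + 10))²)) - 7748 = (-14 - ⅐*5 - 1/(7*(11 + 5)²)) - 7748 = (-14 - 5/7 - ⅐/16²) - 7748 = (-14 - 5/7 - ⅐*1/256) - 7748 = (-14 - 5/7 - 1/1792) - 7748 = -3767/256 - 7748 = -1987255/256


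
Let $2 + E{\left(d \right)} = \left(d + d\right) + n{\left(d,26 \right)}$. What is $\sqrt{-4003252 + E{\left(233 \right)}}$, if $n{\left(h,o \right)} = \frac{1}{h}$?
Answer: $\frac{i \sqrt{217307357499}}{233} \approx 2000.7 i$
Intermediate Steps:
$E{\left(d \right)} = -2 + \frac{1}{d} + 2 d$ ($E{\left(d \right)} = -2 + \left(\left(d + d\right) + \frac{1}{d}\right) = -2 + \left(2 d + \frac{1}{d}\right) = -2 + \left(\frac{1}{d} + 2 d\right) = -2 + \frac{1}{d} + 2 d$)
$\sqrt{-4003252 + E{\left(233 \right)}} = \sqrt{-4003252 + \left(-2 + \frac{1}{233} + 2 \cdot 233\right)} = \sqrt{-4003252 + \left(-2 + \frac{1}{233} + 466\right)} = \sqrt{-4003252 + \frac{108113}{233}} = \sqrt{- \frac{932649603}{233}} = \frac{i \sqrt{217307357499}}{233}$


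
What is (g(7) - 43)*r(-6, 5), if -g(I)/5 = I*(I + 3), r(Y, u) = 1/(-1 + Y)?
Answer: 393/7 ≈ 56.143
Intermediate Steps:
g(I) = -5*I*(3 + I) (g(I) = -5*I*(I + 3) = -5*I*(3 + I))
(g(7) - 43)*r(-6, 5) = (-5*7*(3 + 7) - 43)/(-1 - 6) = (-5*7*10 - 43)/(-7) = (-350 - 43)*(-⅐) = -393*(-⅐) = 393/7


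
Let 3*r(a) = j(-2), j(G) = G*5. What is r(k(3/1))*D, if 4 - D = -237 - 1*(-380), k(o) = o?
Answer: 1390/3 ≈ 463.33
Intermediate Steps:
D = -139 (D = 4 - (-237 - 1*(-380)) = 4 - (-237 + 380) = 4 - 1*143 = 4 - 143 = -139)
j(G) = 5*G
r(a) = -10/3 (r(a) = (5*(-2))/3 = (1/3)*(-10) = -10/3)
r(k(3/1))*D = -10/3*(-139) = 1390/3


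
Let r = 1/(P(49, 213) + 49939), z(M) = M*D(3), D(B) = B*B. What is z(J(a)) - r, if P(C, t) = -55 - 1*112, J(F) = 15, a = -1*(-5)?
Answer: 6719219/49772 ≈ 135.00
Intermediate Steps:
D(B) = B**2
a = 5
P(C, t) = -167 (P(C, t) = -55 - 112 = -167)
z(M) = 9*M (z(M) = M*3**2 = M*9 = 9*M)
r = 1/49772 (r = 1/(-167 + 49939) = 1/49772 ≈ 2.0092e-5)
z(J(a)) - r = 9*15 - 1*1/49772 = 135 - 1/49772 = 6719219/49772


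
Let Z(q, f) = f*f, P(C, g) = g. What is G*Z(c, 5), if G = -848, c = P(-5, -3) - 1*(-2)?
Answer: -21200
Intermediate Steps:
c = -1 (c = -3 - 1*(-2) = -3 + 2 = -1)
Z(q, f) = f²
G*Z(c, 5) = -848*5² = -848*25 = -21200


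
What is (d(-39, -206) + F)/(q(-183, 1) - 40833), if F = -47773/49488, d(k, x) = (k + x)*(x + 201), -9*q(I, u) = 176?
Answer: -181725081/6065133808 ≈ -0.029962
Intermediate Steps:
q(I, u) = -176/9 (q(I, u) = -⅑*176 = -176/9)
d(k, x) = (201 + x)*(k + x) (d(k, x) = (k + x)*(201 + x) = (201 + x)*(k + x))
F = -47773/49488 (F = -47773*1/49488 = -47773/49488 ≈ -0.96535)
(d(-39, -206) + F)/(q(-183, 1) - 40833) = (((-206)² + 201*(-39) + 201*(-206) - 39*(-206)) - 47773/49488)/(-176/9 - 40833) = ((42436 - 7839 - 41406 + 8034) - 47773/49488)/(-367673/9) = (1225 - 47773/49488)*(-9/367673) = (60575027/49488)*(-9/367673) = -181725081/6065133808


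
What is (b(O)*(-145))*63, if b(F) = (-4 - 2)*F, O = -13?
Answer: -712530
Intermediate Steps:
b(F) = -6*F
(b(O)*(-145))*63 = (-6*(-13)*(-145))*63 = (78*(-145))*63 = -11310*63 = -712530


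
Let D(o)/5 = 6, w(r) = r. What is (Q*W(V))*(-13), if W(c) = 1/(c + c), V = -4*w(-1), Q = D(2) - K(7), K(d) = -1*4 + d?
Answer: -351/8 ≈ -43.875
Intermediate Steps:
D(o) = 30 (D(o) = 5*6 = 30)
K(d) = -4 + d
Q = 27 (Q = 30 - (-4 + 7) = 30 - 1*3 = 30 - 3 = 27)
V = 4 (V = -4*(-1) = 4)
W(c) = 1/(2*c)
(Q*W(V))*(-13) = (27*((½)/4))*(-13) = (27*((½)*(¼)))*(-13) = (27*(⅛))*(-13) = (27/8)*(-13) = -351/8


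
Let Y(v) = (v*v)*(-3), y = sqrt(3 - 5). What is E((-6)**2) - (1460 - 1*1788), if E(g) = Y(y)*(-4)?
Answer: 304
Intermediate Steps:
y = I*sqrt(2) (y = sqrt(-2) = I*sqrt(2) ≈ 1.4142*I)
Y(v) = -3*v**2 (Y(v) = v**2*(-3) = -3*v**2)
E(g) = -24 (E(g) = -3*(I*sqrt(2))**2*(-4) = -3*(-2)*(-4) = 6*(-4) = -24)
E((-6)**2) - (1460 - 1*1788) = -24 - (1460 - 1*1788) = -24 - (1460 - 1788) = -24 - 1*(-328) = -24 + 328 = 304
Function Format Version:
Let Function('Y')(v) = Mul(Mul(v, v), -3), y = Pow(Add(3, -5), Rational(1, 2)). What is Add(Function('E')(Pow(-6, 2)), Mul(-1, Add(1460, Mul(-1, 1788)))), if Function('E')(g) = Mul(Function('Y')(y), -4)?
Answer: 304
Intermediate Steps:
y = Mul(I, Pow(2, Rational(1, 2))) (y = Pow(-2, Rational(1, 2)) = Mul(I, Pow(2, Rational(1, 2))) ≈ Mul(1.4142, I))
Function('Y')(v) = Mul(-3, Pow(v, 2)) (Function('Y')(v) = Mul(Pow(v, 2), -3) = Mul(-3, Pow(v, 2)))
Function('E')(g) = -24 (Function('E')(g) = Mul(Mul(-3, Pow(Mul(I, Pow(2, Rational(1, 2))), 2)), -4) = Mul(Mul(-3, -2), -4) = Mul(6, -4) = -24)
Add(Function('E')(Pow(-6, 2)), Mul(-1, Add(1460, Mul(-1, 1788)))) = Add(-24, Mul(-1, Add(1460, Mul(-1, 1788)))) = Add(-24, Mul(-1, Add(1460, -1788))) = Add(-24, Mul(-1, -328)) = Add(-24, 328) = 304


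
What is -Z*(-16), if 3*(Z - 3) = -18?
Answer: -48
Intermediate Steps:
Z = -3 (Z = 3 + (⅓)*(-18) = 3 - 6 = -3)
-Z*(-16) = -1*(-3)*(-16) = 3*(-16) = -48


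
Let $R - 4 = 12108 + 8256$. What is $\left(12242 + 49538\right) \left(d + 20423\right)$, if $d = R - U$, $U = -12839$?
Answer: $3313261400$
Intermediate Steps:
$R = 20368$ ($R = 4 + \left(12108 + 8256\right) = 4 + 20364 = 20368$)
$d = 33207$ ($d = 20368 - -12839 = 20368 + 12839 = 33207$)
$\left(12242 + 49538\right) \left(d + 20423\right) = \left(12242 + 49538\right) \left(33207 + 20423\right) = 61780 \cdot 53630 = 3313261400$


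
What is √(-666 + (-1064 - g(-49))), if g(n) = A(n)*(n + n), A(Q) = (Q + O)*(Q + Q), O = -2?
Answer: √488074 ≈ 698.62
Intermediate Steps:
A(Q) = 2*Q*(-2 + Q) (A(Q) = (Q - 2)*(Q + Q) = (-2 + Q)*(2*Q) = 2*Q*(-2 + Q))
g(n) = 4*n²*(-2 + n) (g(n) = (2*n*(-2 + n))*(n + n) = (2*n*(-2 + n))*(2*n) = 4*n²*(-2 + n))
√(-666 + (-1064 - g(-49))) = √(-666 + (-1064 - 4*(-49)²*(-2 - 49))) = √(-666 + (-1064 - 4*2401*(-51))) = √(-666 + (-1064 - 1*(-489804))) = √(-666 + (-1064 + 489804)) = √(-666 + 488740) = √488074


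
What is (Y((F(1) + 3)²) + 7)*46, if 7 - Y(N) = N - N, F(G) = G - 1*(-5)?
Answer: 644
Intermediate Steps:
F(G) = 5 + G (F(G) = G + 5 = 5 + G)
Y(N) = 7 (Y(N) = 7 - (N - N) = 7 - 1*0 = 7 + 0 = 7)
(Y((F(1) + 3)²) + 7)*46 = (7 + 7)*46 = 14*46 = 644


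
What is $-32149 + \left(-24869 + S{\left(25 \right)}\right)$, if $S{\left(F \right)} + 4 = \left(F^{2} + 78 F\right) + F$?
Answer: $-54422$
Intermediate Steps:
$S{\left(F \right)} = -4 + F^{2} + 79 F$ ($S{\left(F \right)} = -4 + \left(\left(F^{2} + 78 F\right) + F\right) = -4 + \left(F^{2} + 79 F\right) = -4 + F^{2} + 79 F$)
$-32149 + \left(-24869 + S{\left(25 \right)}\right) = -32149 + \left(-24869 + \left(-4 + 25^{2} + 79 \cdot 25\right)\right) = -32149 + \left(-24869 + \left(-4 + 625 + 1975\right)\right) = -32149 + \left(-24869 + 2596\right) = -32149 - 22273 = -54422$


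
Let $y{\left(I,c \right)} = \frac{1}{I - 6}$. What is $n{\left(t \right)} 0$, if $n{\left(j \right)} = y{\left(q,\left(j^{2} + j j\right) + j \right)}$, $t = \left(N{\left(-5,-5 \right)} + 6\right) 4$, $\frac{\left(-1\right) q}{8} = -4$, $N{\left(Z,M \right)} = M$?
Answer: $0$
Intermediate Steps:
$q = 32$ ($q = \left(-8\right) \left(-4\right) = 32$)
$t = 4$ ($t = \left(-5 + 6\right) 4 = 1 \cdot 4 = 4$)
$y{\left(I,c \right)} = \frac{1}{-6 + I}$
$n{\left(j \right)} = \frac{1}{26}$ ($n{\left(j \right)} = \frac{1}{-6 + 32} = \frac{1}{26}$)
$n{\left(t \right)} 0 = \frac{1}{26} \cdot 0 = 0$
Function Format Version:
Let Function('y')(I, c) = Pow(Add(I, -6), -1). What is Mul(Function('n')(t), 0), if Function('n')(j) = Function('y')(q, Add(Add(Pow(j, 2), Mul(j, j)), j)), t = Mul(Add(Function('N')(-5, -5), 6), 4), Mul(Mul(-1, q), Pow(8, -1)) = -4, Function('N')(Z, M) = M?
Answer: 0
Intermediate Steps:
q = 32 (q = Mul(-8, -4) = 32)
t = 4 (t = Mul(Add(-5, 6), 4) = Mul(1, 4) = 4)
Function('y')(I, c) = Pow(Add(-6, I), -1)
Function('n')(j) = Rational(1, 26) (Function('n')(j) = Pow(Add(-6, 32), -1) = Pow(26, -1) = Rational(1, 26))
Mul(Function('n')(t), 0) = Mul(Rational(1, 26), 0) = 0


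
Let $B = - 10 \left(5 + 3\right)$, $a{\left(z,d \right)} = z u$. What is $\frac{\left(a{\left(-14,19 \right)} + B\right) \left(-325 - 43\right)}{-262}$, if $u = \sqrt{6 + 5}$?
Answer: $- \frac{14720}{131} - \frac{2576 \sqrt{11}}{131} \approx -177.58$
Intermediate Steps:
$u = \sqrt{11} \approx 3.3166$
$a{\left(z,d \right)} = z \sqrt{11}$
$B = -80$ ($B = \left(-10\right) 8 = -80$)
$\frac{\left(a{\left(-14,19 \right)} + B\right) \left(-325 - 43\right)}{-262} = \frac{\left(- 14 \sqrt{11} - 80\right) \left(-325 - 43\right)}{-262} = \left(-80 - 14 \sqrt{11}\right) \left(-368\right) \left(- \frac{1}{262}\right) = \left(29440 + 5152 \sqrt{11}\right) \left(- \frac{1}{262}\right) = - \frac{14720}{131} - \frac{2576 \sqrt{11}}{131}$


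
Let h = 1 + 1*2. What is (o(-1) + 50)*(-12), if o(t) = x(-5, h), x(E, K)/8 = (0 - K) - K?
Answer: -24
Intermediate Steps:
h = 3 (h = 1 + 2 = 3)
x(E, K) = -16*K (x(E, K) = 8*((0 - K) - K) = 8*(-K - K) = 8*(-2*K) = -16*K)
o(t) = -48 (o(t) = -16*3 = -48)
(o(-1) + 50)*(-12) = (-48 + 50)*(-12) = 2*(-12) = -24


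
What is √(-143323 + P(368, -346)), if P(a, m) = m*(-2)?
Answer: I*√142631 ≈ 377.67*I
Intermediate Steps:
P(a, m) = -2*m
√(-143323 + P(368, -346)) = √(-143323 - 2*(-346)) = √(-143323 + 692) = √(-142631) = I*√142631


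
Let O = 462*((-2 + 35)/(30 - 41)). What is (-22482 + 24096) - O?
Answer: 3000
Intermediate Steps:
O = -1386 (O = 462*(33/(-11)) = 462*(33*(-1/11)) = 462*(-3) = -1386)
(-22482 + 24096) - O = (-22482 + 24096) - 1*(-1386) = 1614 + 1386 = 3000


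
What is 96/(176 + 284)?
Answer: 24/115 ≈ 0.20870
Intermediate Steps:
96/(176 + 284) = 96/460 = 96*(1/460) = 24/115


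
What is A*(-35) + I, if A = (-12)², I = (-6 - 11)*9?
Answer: -5193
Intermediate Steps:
I = -153 (I = -17*9 = -153)
A = 144
A*(-35) + I = 144*(-35) - 153 = -5040 - 153 = -5193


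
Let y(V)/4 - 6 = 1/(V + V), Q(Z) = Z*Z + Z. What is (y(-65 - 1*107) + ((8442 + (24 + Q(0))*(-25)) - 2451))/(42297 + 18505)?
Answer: 66527/746996 ≈ 0.089059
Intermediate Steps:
Q(Z) = Z + Z² (Q(Z) = Z² + Z = Z + Z²)
y(V) = 24 + 2/V (y(V) = 24 + 4/(V + V) = 24 + 4/((2*V)) = 24 + 4*(1/(2*V)) = 24 + 2/V)
(y(-65 - 1*107) + ((8442 + (24 + Q(0))*(-25)) - 2451))/(42297 + 18505) = ((24 + 2/(-65 - 1*107)) + ((8442 + (24 + 0*(1 + 0))*(-25)) - 2451))/(42297 + 18505) = ((24 + 2/(-65 - 107)) + ((8442 + (24 + 0*1)*(-25)) - 2451))/60802 = ((24 + 2/(-172)) + ((8442 + (24 + 0)*(-25)) - 2451))*(1/60802) = ((24 + 2*(-1/172)) + ((8442 + 24*(-25)) - 2451))*(1/60802) = ((24 - 1/86) + ((8442 - 600) - 2451))*(1/60802) = (2063/86 + (7842 - 2451))*(1/60802) = (2063/86 + 5391)*(1/60802) = (465689/86)*(1/60802) = 66527/746996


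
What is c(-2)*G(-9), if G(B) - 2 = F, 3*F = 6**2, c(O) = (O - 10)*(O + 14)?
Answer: -2016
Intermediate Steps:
c(O) = (-10 + O)*(14 + O)
F = 12 (F = (1/3)*6**2 = (1/3)*36 = 12)
G(B) = 14 (G(B) = 2 + 12 = 14)
c(-2)*G(-9) = (-140 + (-2)**2 + 4*(-2))*14 = (-140 + 4 - 8)*14 = -144*14 = -2016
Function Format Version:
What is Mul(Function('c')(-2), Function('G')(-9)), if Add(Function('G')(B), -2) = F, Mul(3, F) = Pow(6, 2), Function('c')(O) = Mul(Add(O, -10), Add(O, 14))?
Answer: -2016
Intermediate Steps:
Function('c')(O) = Mul(Add(-10, O), Add(14, O))
F = 12 (F = Mul(Rational(1, 3), Pow(6, 2)) = Mul(Rational(1, 3), 36) = 12)
Function('G')(B) = 14 (Function('G')(B) = Add(2, 12) = 14)
Mul(Function('c')(-2), Function('G')(-9)) = Mul(Add(-140, Pow(-2, 2), Mul(4, -2)), 14) = Mul(Add(-140, 4, -8), 14) = Mul(-144, 14) = -2016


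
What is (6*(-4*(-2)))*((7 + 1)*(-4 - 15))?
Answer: -7296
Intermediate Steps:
(6*(-4*(-2)))*((7 + 1)*(-4 - 15)) = (6*8)*(8*(-19)) = 48*(-152) = -7296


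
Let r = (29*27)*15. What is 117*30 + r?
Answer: 15255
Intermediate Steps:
r = 11745 (r = 783*15 = 11745)
117*30 + r = 117*30 + 11745 = 3510 + 11745 = 15255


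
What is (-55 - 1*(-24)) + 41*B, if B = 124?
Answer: 5053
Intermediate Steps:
(-55 - 1*(-24)) + 41*B = (-55 - 1*(-24)) + 41*124 = (-55 + 24) + 5084 = -31 + 5084 = 5053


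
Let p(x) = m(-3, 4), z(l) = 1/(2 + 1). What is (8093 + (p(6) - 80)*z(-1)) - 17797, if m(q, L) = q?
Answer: -29195/3 ≈ -9731.7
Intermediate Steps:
z(l) = 1/3
p(x) = -3
(8093 + (p(6) - 80)*z(-1)) - 17797 = (8093 + (-3 - 80)*(1/3)) - 17797 = (8093 - 83*1/3) - 17797 = (8093 - 83/3) - 17797 = 24196/3 - 17797 = -29195/3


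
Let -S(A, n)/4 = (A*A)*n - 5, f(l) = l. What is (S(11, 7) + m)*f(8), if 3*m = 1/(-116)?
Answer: -2344130/87 ≈ -26944.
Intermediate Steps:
m = -1/348 (m = (⅓)/(-116) = (⅓)*(-1/116) = -1/348 ≈ -0.0028736)
S(A, n) = 20 - 4*n*A² (S(A, n) = -4*((A*A)*n - 5) = -4*(A²*n - 5) = -4*(n*A² - 5) = -4*(-5 + n*A²) = 20 - 4*n*A²)
(S(11, 7) + m)*f(8) = ((20 - 4*7*11²) - 1/348)*8 = ((20 - 4*7*121) - 1/348)*8 = ((20 - 3388) - 1/348)*8 = (-3368 - 1/348)*8 = -1172065/348*8 = -2344130/87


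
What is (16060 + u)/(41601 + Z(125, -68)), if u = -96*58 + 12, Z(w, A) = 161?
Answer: 5252/20881 ≈ 0.25152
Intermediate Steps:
u = -5556 (u = -5568 + 12 = -5556)
(16060 + u)/(41601 + Z(125, -68)) = (16060 - 5556)/(41601 + 161) = 10504/41762 = 10504*(1/41762) = 5252/20881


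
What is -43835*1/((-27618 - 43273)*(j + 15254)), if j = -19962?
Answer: -3985/30341348 ≈ -0.00013134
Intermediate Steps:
-43835*1/((-27618 - 43273)*(j + 15254)) = -43835*1/((-27618 - 43273)*(-19962 + 15254)) = -43835/((-70891*(-4708))) = -43835/333754828 = -43835*1/333754828 = -3985/30341348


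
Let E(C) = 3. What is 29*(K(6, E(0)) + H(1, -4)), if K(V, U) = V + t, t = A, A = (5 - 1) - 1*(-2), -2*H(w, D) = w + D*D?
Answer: 203/2 ≈ 101.50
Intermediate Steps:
H(w, D) = -w/2 - D²/2 (H(w, D) = -(w + D*D)/2 = -(w + D²)/2 = -w/2 - D²/2)
A = 6 (A = 4 + 2 = 6)
t = 6
K(V, U) = 6 + V (K(V, U) = V + 6 = 6 + V)
29*(K(6, E(0)) + H(1, -4)) = 29*((6 + 6) + (-½*1 - ½*(-4)²)) = 29*(12 + (-½ - ½*16)) = 29*(12 + (-½ - 8)) = 29*(12 - 17/2) = 29*(7/2) = 203/2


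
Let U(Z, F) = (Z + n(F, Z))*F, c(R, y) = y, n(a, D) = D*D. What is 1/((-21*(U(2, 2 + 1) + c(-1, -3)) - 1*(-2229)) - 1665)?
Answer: 1/249 ≈ 0.0040161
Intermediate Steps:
n(a, D) = D²
U(Z, F) = F*(Z + Z²) (U(Z, F) = (Z + Z²)*F = F*(Z + Z²))
1/((-21*(U(2, 2 + 1) + c(-1, -3)) - 1*(-2229)) - 1665) = 1/((-21*((2 + 1)*2*(1 + 2) - 3) - 1*(-2229)) - 1665) = 1/((-21*(3*2*3 - 3) + 2229) - 1665) = 1/((-21*(18 - 3) + 2229) - 1665) = 1/((-21*15 + 2229) - 1665) = 1/((-315 + 2229) - 1665) = 1/(1914 - 1665) = 1/249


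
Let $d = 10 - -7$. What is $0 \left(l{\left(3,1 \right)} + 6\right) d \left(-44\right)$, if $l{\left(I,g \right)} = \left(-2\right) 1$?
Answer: $0$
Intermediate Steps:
$l{\left(I,g \right)} = -2$
$d = 17$ ($d = 10 + 7 = 17$)
$0 \left(l{\left(3,1 \right)} + 6\right) d \left(-44\right) = 0 \left(-2 + 6\right) 17 \left(-44\right) = 0 \cdot 4 \cdot 17 \left(-44\right) = 0 \cdot 17 \left(-44\right) = 0 \left(-44\right) = 0$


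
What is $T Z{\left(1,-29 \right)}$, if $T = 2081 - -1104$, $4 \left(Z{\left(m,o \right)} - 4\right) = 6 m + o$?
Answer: $- \frac{22295}{4} \approx -5573.8$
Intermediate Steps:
$Z{\left(m,o \right)} = 4 + \frac{o}{4} + \frac{3 m}{2}$ ($Z{\left(m,o \right)} = 4 + \frac{6 m + o}{4} = 4 + \frac{o + 6 m}{4} = 4 + \left(\frac{o}{4} + \frac{3 m}{2}\right) = 4 + \frac{o}{4} + \frac{3 m}{2}$)
$T = 3185$ ($T = 2081 + 1104 = 3185$)
$T Z{\left(1,-29 \right)} = 3185 \left(4 + \frac{1}{4} \left(-29\right) + \frac{3}{2} \cdot 1\right) = 3185 \left(4 - \frac{29}{4} + \frac{3}{2}\right) = 3185 \left(- \frac{7}{4}\right) = - \frac{22295}{4}$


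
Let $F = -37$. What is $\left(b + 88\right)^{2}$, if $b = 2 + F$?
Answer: $2809$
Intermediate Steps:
$b = -35$ ($b = 2 - 37 = -35$)
$\left(b + 88\right)^{2} = \left(-35 + 88\right)^{2} = 53^{2} = 2809$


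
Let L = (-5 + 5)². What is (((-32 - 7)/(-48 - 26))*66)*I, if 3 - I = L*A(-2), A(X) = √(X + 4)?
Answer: 3861/37 ≈ 104.35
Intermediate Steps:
A(X) = √(4 + X)
L = 0 (L = 0² = 0)
I = 3 (I = 3 - 0*√(4 - 2) = 3 - 0*√2 = 3 - 1*0 = 3 + 0 = 3)
(((-32 - 7)/(-48 - 26))*66)*I = (((-32 - 7)/(-48 - 26))*66)*3 = (-39/(-74)*66)*3 = (-39*(-1/74)*66)*3 = ((39/74)*66)*3 = (1287/37)*3 = 3861/37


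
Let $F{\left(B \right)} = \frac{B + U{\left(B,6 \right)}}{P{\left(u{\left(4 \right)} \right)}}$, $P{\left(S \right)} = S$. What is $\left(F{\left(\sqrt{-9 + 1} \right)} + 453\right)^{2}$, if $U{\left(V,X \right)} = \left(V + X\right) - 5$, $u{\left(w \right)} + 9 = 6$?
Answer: $\frac{1844132}{9} - \frac{10864 i \sqrt{2}}{9} \approx 2.049 \cdot 10^{5} - 1707.1 i$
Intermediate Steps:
$u{\left(w \right)} = -3$ ($u{\left(w \right)} = -9 + 6 = -3$)
$U{\left(V,X \right)} = -5 + V + X$
$F{\left(B \right)} = - \frac{1}{3} - \frac{2 B}{3}$ ($F{\left(B \right)} = \frac{B + \left(-5 + B + 6\right)}{-3} = \left(B + \left(1 + B\right)\right) \left(- \frac{1}{3}\right) = \left(1 + 2 B\right) \left(- \frac{1}{3}\right) = - \frac{1}{3} - \frac{2 B}{3}$)
$\left(F{\left(\sqrt{-9 + 1} \right)} + 453\right)^{2} = \left(\left(- \frac{1}{3} - \frac{2 \sqrt{-9 + 1}}{3}\right) + 453\right)^{2} = \left(\left(- \frac{1}{3} - \frac{2 \sqrt{-8}}{3}\right) + 453\right)^{2} = \left(\left(- \frac{1}{3} - \frac{2 \cdot 2 i \sqrt{2}}{3}\right) + 453\right)^{2} = \left(\left(- \frac{1}{3} - \frac{4 i \sqrt{2}}{3}\right) + 453\right)^{2} = \left(\frac{1358}{3} - \frac{4 i \sqrt{2}}{3}\right)^{2}$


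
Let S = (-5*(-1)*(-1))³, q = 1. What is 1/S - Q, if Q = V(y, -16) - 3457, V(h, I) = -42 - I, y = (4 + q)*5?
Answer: 435374/125 ≈ 3483.0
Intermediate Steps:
S = -125 (S = (5*(-1))³ = (-5)³ = -125)
y = 25 (y = (4 + 1)*5 = 5*5 = 25)
Q = -3483 (Q = (-42 - 1*(-16)) - 3457 = (-42 + 16) - 3457 = -26 - 3457 = -3483)
1/S - Q = 1/(-125) - 1*(-3483) = -1/125 + 3483 = 435374/125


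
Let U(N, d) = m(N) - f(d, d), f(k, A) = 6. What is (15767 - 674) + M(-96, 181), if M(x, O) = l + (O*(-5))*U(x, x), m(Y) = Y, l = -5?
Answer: 107398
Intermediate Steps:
U(N, d) = -6 + N (U(N, d) = N - 1*6 = N - 6 = -6 + N)
M(x, O) = -5 - 5*O*(-6 + x) (M(x, O) = -5 + (O*(-5))*(-6 + x) = -5 + (-5*O)*(-6 + x) = -5 - 5*O*(-6 + x))
(15767 - 674) + M(-96, 181) = (15767 - 674) + (-5 - 5*181*(-6 - 96)) = 15093 + (-5 - 5*181*(-102)) = 15093 + (-5 + 92310) = 15093 + 92305 = 107398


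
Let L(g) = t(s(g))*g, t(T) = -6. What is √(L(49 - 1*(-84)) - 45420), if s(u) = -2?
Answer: I*√46218 ≈ 214.98*I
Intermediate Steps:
L(g) = -6*g
√(L(49 - 1*(-84)) - 45420) = √(-6*(49 - 1*(-84)) - 45420) = √(-6*(49 + 84) - 45420) = √(-6*133 - 45420) = √(-798 - 45420) = √(-46218) = I*√46218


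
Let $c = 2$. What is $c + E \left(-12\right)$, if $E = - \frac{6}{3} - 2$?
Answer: $50$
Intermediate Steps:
$E = -4$ ($E = \left(-6\right) \frac{1}{3} - 2 = -2 - 2 = -4$)
$c + E \left(-12\right) = 2 - -48 = 2 + 48 = 50$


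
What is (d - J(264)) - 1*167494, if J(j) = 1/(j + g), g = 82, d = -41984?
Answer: -72479389/346 ≈ -2.0948e+5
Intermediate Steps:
J(j) = 1/(82 + j) (J(j) = 1/(j + 82) = 1/(82 + j))
(d - J(264)) - 1*167494 = (-41984 - 1/(82 + 264)) - 1*167494 = (-41984 - 1/346) - 167494 = -14526465/346 - 167494 = -72479389/346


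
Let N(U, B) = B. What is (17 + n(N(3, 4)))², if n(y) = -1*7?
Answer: 100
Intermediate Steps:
n(y) = -7
(17 + n(N(3, 4)))² = (17 - 7)² = 10² = 100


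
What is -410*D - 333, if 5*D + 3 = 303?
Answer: -24933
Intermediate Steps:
D = 60 (D = -3/5 + (1/5)*303 = -3/5 + 303/5 = 60)
-410*D - 333 = -410*60 - 333 = -24600 - 333 = -24933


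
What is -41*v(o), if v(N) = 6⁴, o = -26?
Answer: -53136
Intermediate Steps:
v(N) = 1296
-41*v(o) = -41*1296 = -53136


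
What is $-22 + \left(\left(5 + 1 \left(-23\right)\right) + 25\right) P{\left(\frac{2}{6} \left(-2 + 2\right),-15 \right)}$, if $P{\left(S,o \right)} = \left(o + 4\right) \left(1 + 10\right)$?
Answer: $-869$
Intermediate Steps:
$P{\left(S,o \right)} = 44 + 11 o$ ($P{\left(S,o \right)} = \left(4 + o\right) 11 = 44 + 11 o$)
$-22 + \left(\left(5 + 1 \left(-23\right)\right) + 25\right) P{\left(\frac{2}{6} \left(-2 + 2\right),-15 \right)} = -22 + \left(\left(5 + 1 \left(-23\right)\right) + 25\right) \left(44 + 11 \left(-15\right)\right) = -22 + \left(\left(5 - 23\right) + 25\right) \left(44 - 165\right) = -22 + \left(-18 + 25\right) \left(-121\right) = -22 + 7 \left(-121\right) = -22 - 847 = -869$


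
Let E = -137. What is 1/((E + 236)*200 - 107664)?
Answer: -1/87864 ≈ -1.1381e-5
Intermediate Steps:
1/((E + 236)*200 - 107664) = 1/((-137 + 236)*200 - 107664) = 1/(99*200 - 107664) = 1/(19800 - 107664) = 1/(-87864) = -1/87864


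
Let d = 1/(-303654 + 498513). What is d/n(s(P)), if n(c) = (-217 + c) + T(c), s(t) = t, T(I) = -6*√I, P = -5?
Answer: I/(1169154*(√5 - 37*I)) ≈ -2.3033e-8 + 1.392e-9*I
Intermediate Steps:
n(c) = -217 + c - 6*√c (n(c) = (-217 + c) - 6*√c = -217 + c - 6*√c)
d = 1/194859 ≈ 5.1319e-6
d/n(s(P)) = 1/(194859*(-217 - 5 - 6*I*√5)) = 1/(194859*(-222 - 6*I*√5))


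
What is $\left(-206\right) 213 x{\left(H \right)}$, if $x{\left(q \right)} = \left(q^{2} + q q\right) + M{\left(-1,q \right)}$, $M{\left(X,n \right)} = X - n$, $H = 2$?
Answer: $-219390$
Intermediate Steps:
$x{\left(q \right)} = -1 - q + 2 q^{2}$ ($x{\left(q \right)} = \left(q^{2} + q q\right) - \left(1 + q\right) = \left(q^{2} + q^{2}\right) - \left(1 + q\right) = 2 q^{2} - \left(1 + q\right) = -1 - q + 2 q^{2}$)
$\left(-206\right) 213 x{\left(H \right)} = \left(-206\right) 213 \left(-1 - 2 + 2 \cdot 2^{2}\right) = - 43878 \left(-1 - 2 + 2 \cdot 4\right) = - 43878 \left(-1 - 2 + 8\right) = \left(-43878\right) 5 = -219390$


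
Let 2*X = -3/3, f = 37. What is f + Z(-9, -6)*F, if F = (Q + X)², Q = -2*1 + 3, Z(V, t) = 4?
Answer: 38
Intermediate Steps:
Q = 1 (Q = -2 + 3 = 1)
X = -½ (X = (-3/3)/2 = (-3*⅓)/2 = (½)*(-1) = -½ ≈ -0.50000)
F = ¼ (F = (1 - ½)² = (½)² = ¼ ≈ 0.25000)
f + Z(-9, -6)*F = 37 + 4*(¼) = 37 + 1 = 38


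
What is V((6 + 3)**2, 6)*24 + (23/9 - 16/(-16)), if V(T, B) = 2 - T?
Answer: -17032/9 ≈ -1892.4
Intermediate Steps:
V((6 + 3)**2, 6)*24 + (23/9 - 16/(-16)) = (2 - (6 + 3)**2)*24 + (23/9 - 16/(-16)) = (2 - 1*9**2)*24 + (23*(1/9) - 16*(-1/16)) = (2 - 1*81)*24 + (23/9 + 1) = (2 - 81)*24 + 32/9 = -79*24 + 32/9 = -1896 + 32/9 = -17032/9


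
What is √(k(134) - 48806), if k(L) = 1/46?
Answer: 5*I*√4130938/46 ≈ 220.92*I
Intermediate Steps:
k(L) = 1/46
√(k(134) - 48806) = √(1/46 - 48806) = √(-2245075/46) = 5*I*√4130938/46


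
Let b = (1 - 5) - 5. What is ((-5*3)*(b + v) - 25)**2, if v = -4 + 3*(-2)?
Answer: 67600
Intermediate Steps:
v = -10 (v = -4 - 6 = -10)
b = -9 (b = -4 - 5 = -9)
((-5*3)*(b + v) - 25)**2 = ((-5*3)*(-9 - 10) - 25)**2 = (-15*(-19) - 25)**2 = (285 - 25)**2 = 260**2 = 67600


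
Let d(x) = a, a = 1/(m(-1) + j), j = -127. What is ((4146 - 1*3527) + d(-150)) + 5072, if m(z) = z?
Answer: 728447/128 ≈ 5691.0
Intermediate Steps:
a = -1/128 (a = 1/(-1 - 127) = 1/(-128) = -1/128 ≈ -0.0078125)
d(x) = -1/128
((4146 - 1*3527) + d(-150)) + 5072 = ((4146 - 1*3527) - 1/128) + 5072 = ((4146 - 3527) - 1/128) + 5072 = (619 - 1/128) + 5072 = 79231/128 + 5072 = 728447/128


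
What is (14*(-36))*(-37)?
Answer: 18648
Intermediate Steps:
(14*(-36))*(-37) = -504*(-37) = 18648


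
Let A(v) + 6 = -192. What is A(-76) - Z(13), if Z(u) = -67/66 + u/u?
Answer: -13067/66 ≈ -197.98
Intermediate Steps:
A(v) = -198 (A(v) = -6 - 192 = -198)
Z(u) = -1/66 (Z(u) = -67*1/66 + 1 = -67/66 + 1 = -1/66)
A(-76) - Z(13) = -198 - 1*(-1/66) = -198 + 1/66 = -13067/66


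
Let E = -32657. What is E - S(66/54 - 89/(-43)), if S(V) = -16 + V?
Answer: -12633341/387 ≈ -32644.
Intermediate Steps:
E - S(66/54 - 89/(-43)) = -32657 - (-16 + (66/54 - 89/(-43))) = -32657 - (-16 + (66*(1/54) - 89*(-1/43))) = -32657 - (-16 + (11/9 + 89/43)) = -32657 - (-16 + 1274/387) = -32657 - 1*(-4918/387) = -32657 + 4918/387 = -12633341/387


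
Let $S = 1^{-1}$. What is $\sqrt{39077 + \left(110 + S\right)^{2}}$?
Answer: $\sqrt{51398} \approx 226.71$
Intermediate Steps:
$S = 1$
$\sqrt{39077 + \left(110 + S\right)^{2}} = \sqrt{39077 + \left(110 + 1\right)^{2}} = \sqrt{39077 + 111^{2}} = \sqrt{39077 + 12321} = \sqrt{51398}$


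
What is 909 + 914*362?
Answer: 331777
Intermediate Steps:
909 + 914*362 = 909 + 330868 = 331777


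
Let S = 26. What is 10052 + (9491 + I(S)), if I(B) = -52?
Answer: 19491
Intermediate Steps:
10052 + (9491 + I(S)) = 10052 + (9491 - 52) = 10052 + 9439 = 19491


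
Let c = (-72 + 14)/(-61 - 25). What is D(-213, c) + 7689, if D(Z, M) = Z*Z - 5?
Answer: 53053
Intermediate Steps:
c = 29/43 (c = -58/(-86) = -58*(-1/86) = 29/43 ≈ 0.67442)
D(Z, M) = -5 + Z² (D(Z, M) = Z² - 5 = -5 + Z²)
D(-213, c) + 7689 = (-5 + (-213)²) + 7689 = (-5 + 45369) + 7689 = 45364 + 7689 = 53053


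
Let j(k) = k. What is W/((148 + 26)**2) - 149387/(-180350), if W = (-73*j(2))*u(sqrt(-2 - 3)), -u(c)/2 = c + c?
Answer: 149387/180350 + 146*I*sqrt(5)/7569 ≈ 0.82832 + 0.043132*I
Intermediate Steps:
u(c) = -4*c (u(c) = -2*(c + c) = -4*c)
W = 584*I*sqrt(5) (W = (-73*2)*(-4*sqrt(-2 - 3)) = -(-584)*sqrt(-5) = -(-584)*I*sqrt(5) = 584*I*sqrt(5) ≈ 1305.9*I)
W/((148 + 26)**2) - 149387/(-180350) = (584*I*sqrt(5))/((148 + 26)**2) - 149387/(-180350) = (584*I*sqrt(5))/(174**2) - 149387*(-1/180350) = (584*I*sqrt(5))/30276 + 149387/180350 = (584*I*sqrt(5))*(1/30276) + 149387/180350 = 146*I*sqrt(5)/7569 + 149387/180350 = 149387/180350 + 146*I*sqrt(5)/7569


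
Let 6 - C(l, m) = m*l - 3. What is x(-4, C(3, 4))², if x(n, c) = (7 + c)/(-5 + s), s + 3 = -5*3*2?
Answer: 4/361 ≈ 0.011080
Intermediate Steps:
s = -33 (s = -3 - 5*3*2 = -3 - 15*2 = -3 - 30 = -33)
C(l, m) = 9 - l*m (C(l, m) = 6 - (m*l - 3) = 6 - (l*m - 3) = 6 - (-3 + l*m) = 6 + (3 - l*m) = 9 - l*m)
x(n, c) = -7/38 - c/38 (x(n, c) = (7 + c)/(-5 - 33) = (7 + c)/(-38) = (7 + c)*(-1/38) = -7/38 - c/38)
x(-4, C(3, 4))² = (-7/38 - (9 - 1*3*4)/38)² = (-7/38 - (9 - 12)/38)² = (-7/38 - 1/38*(-3))² = (-7/38 + 3/38)² = (-2/19)² = 4/361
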